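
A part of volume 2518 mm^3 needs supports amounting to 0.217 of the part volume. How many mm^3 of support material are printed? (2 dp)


V_support = 2518 * 0.217 = 546.41 mm^3


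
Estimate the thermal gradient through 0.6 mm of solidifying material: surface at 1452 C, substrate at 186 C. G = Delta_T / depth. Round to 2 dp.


G = (1452-186)/0.6 = 2110.0 C/mm


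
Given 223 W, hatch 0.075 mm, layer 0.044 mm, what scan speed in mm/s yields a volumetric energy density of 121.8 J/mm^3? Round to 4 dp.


v = 223 / (121.8*0.075*0.044) = 554.8092 mm/s


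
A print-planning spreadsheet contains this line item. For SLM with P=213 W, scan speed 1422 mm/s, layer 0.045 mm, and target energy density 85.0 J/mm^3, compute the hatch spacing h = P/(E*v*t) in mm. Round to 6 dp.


h = 213 / (85.0*1422*0.045) = 0.039161 mm


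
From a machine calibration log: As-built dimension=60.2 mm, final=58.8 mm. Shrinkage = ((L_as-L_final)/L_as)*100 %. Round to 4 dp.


Shrinkage = ((60.2-58.8)/60.2)*100 = 2.3256 %


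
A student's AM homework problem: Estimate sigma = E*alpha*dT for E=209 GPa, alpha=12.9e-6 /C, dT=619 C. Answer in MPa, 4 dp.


sigma = 209*1000 * 12.9e-6 * 619 = 1668.8859 MPa


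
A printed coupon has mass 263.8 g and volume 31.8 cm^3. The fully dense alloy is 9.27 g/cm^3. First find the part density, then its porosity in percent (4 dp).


rho_part = 263.8 / 31.8 = 8.29559748 g/cm^3
Porosity = (1 - 8.29559748/9.27)*100 = 10.5114 %


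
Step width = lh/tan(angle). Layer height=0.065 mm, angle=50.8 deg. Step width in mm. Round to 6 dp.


step = 0.065 / tan(50.8) = 0.053013 mm


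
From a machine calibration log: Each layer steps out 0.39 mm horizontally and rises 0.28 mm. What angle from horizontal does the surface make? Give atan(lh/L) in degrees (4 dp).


angle = atan(0.28/0.39) = 35.6764 degrees


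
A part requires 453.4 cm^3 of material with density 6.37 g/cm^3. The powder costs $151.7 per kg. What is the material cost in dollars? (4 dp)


Mass = 453.4*6.37/1000 = 2.888158 kg
Cost = 2.888158 * 151.7 = 438.1336 $


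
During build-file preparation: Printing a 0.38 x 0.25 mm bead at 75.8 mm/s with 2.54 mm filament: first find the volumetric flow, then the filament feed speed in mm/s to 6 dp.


Q = 0.38 * 0.25 * 75.8 = 7.201 mm^3/s
A_fil = pi*(2.54/2)^2 = 5.06707479 mm^2
v_feed = 7.201 / 5.06707479 = 1.421136 mm/s


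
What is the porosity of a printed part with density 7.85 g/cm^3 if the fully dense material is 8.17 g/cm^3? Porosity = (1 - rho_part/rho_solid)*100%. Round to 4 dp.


Porosity = (1-7.85/8.17)*100 = 3.9168 %


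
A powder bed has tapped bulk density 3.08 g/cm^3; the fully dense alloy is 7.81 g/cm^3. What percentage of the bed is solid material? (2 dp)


Packing = (3.08/7.81)*100 = 39.44 %


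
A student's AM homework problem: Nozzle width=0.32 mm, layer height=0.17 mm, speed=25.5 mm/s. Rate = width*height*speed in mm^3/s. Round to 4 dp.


Rate = 0.32 * 0.17 * 25.5 = 1.3872 mm^3/s


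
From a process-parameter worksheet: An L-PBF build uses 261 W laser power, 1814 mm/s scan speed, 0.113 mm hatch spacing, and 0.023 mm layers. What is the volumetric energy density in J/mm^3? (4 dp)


E = 261 / (1814*0.113*0.023) = 55.3601 J/mm^3


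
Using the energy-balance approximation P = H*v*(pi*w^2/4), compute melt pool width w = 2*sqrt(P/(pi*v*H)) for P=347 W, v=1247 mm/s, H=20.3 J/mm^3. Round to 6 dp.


w = 2*sqrt(347/(pi*1247*20.3)) = 0.132111 mm


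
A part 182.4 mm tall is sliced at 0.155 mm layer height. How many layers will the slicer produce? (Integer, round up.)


Layers = ceil(182.4/0.155) = 1177


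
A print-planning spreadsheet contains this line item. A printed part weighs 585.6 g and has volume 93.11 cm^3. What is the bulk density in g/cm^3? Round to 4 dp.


rho = 585.6 / 93.11 = 6.2893 g/cm^3


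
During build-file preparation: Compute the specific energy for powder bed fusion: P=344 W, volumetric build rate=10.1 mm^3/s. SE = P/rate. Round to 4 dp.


SE = 344 / 10.1 = 34.0594 J/mm^3


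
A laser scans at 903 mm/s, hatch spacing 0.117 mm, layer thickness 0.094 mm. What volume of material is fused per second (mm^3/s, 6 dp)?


Rate = 903 * 0.117 * 0.094 = 9.931194 mm^3/s


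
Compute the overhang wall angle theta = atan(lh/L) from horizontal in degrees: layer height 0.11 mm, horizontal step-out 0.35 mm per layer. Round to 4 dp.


angle = atan(0.11/0.35) = 17.4472 degrees


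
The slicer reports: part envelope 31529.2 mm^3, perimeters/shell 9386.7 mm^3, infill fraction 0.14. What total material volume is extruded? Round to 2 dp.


V_infill = (31529.2 - 9386.7) * 0.14 = 3099.95
V_total = 9386.7 + 3099.95 = 12486.65 mm^3


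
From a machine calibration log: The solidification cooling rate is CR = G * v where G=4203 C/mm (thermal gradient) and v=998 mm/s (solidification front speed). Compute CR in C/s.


CR = 4203 * 998 = 4194594 C/s


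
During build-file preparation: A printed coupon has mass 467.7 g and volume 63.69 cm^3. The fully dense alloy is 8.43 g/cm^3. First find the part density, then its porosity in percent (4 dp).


rho_part = 467.7 / 63.69 = 7.34338201 g/cm^3
Porosity = (1 - 7.34338201/8.43)*100 = 12.8899 %


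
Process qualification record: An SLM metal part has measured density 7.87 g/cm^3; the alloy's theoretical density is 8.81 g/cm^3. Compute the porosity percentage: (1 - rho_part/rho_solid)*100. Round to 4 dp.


Porosity = (1-7.87/8.81)*100 = 10.6697 %


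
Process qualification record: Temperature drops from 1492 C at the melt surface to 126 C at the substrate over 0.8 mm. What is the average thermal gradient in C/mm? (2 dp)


G = (1492-126)/0.8 = 1707.5 C/mm


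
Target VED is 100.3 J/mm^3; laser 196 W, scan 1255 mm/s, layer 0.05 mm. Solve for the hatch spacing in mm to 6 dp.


h = 196 / (100.3*1255*0.05) = 0.031142 mm


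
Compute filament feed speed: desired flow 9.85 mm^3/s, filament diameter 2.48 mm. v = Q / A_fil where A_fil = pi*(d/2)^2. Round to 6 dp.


A = pi*(2.48/2)^2 = 4.830513
v = 9.85 / 4.830513 = 2.039121 mm/s


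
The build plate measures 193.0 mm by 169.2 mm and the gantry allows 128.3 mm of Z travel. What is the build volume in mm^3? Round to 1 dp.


V = 193.0 * 169.2 * 128.3 = 4189713.5 mm^3


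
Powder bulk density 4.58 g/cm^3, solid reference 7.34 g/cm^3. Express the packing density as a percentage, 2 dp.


Packing = (4.58/7.34)*100 = 62.4 %


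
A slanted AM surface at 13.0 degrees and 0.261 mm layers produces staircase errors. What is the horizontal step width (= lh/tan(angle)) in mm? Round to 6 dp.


step = 0.261 / tan(13.0) = 1.130515 mm


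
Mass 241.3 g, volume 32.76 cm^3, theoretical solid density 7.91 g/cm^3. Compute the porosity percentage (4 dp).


rho_part = 241.3 / 32.76 = 7.36568987 g/cm^3
Porosity = (1 - 7.36568987/7.91)*100 = 6.8813 %


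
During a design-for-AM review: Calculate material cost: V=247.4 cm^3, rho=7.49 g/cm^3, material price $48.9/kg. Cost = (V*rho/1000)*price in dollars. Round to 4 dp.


Mass = 247.4*7.49/1000 = 1.853026 kg
Cost = 1.853026 * 48.9 = 90.613 $


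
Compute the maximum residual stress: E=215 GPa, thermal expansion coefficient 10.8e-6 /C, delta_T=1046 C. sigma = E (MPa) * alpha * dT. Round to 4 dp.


sigma = 215*1000 * 10.8e-6 * 1046 = 2428.812 MPa


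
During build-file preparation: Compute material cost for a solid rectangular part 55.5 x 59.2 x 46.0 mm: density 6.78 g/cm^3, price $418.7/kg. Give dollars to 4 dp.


V = 55.5 * 59.2 * 46.0 = 151137.6 mm^3 = 151.1376 cm^3
Mass = 151.1376 * 6.78 / 1000 = 1.02471293 kg
Cost = 1.02471293 * 418.7 = 429.0473 $


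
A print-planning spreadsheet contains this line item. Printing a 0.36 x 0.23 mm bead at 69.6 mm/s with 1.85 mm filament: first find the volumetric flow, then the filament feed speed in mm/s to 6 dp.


Q = 0.36 * 0.23 * 69.6 = 5.76288 mm^3/s
A_fil = pi*(1.85/2)^2 = 2.68802521 mm^2
v_feed = 5.76288 / 2.68802521 = 2.143908 mm/s


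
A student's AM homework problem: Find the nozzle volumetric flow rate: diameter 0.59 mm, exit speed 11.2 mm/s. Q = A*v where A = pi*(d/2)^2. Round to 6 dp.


A = pi*(0.59/2)^2 = 0.2733971 mm^2
Q = 0.2733971 * 11.2 = 3.062048 mm^3/s


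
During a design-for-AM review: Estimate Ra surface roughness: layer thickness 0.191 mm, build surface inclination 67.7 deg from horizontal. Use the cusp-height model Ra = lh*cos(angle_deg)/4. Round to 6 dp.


Ra = 0.191 * cos(67.7) / 4 = 0.018119 mm


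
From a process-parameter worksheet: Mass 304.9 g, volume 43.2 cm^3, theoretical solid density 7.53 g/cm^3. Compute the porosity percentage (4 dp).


rho_part = 304.9 / 43.2 = 7.05787037 g/cm^3
Porosity = (1 - 7.05787037/7.53)*100 = 6.27 %


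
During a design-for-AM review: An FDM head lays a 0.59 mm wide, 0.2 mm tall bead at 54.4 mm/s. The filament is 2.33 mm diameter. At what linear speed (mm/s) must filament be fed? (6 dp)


Q = 0.59 * 0.2 * 54.4 = 6.4192 mm^3/s
A_fil = pi*(2.33/2)^2 = 4.26384809 mm^2
v_feed = 6.4192 / 4.26384809 = 1.505495 mm/s


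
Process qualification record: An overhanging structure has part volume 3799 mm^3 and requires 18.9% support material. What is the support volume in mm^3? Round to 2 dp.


V_support = 3799 * 0.189 = 718.01 mm^3


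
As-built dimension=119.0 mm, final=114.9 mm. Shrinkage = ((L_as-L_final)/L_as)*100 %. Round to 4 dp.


Shrinkage = ((119.0-114.9)/119.0)*100 = 3.4454 %


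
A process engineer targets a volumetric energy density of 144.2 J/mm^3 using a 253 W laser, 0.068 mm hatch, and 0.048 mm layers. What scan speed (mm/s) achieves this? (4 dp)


v = 253 / (144.2*0.068*0.048) = 537.533 mm/s


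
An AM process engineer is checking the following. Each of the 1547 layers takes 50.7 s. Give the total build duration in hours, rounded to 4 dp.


t = 1547 * 50.7 / 3600 = 21.7869 hrs


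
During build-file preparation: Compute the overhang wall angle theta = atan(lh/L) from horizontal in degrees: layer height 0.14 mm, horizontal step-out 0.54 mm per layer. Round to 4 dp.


angle = atan(0.14/0.54) = 14.5345 degrees


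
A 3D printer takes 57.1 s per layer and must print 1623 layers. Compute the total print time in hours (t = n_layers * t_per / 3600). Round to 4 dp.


t = 1623 * 57.1 / 3600 = 25.7426 hrs


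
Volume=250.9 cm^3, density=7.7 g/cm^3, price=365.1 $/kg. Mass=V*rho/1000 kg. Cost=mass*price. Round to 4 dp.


Mass = 250.9*7.7/1000 = 1.93193 kg
Cost = 1.93193 * 365.1 = 705.3476 $


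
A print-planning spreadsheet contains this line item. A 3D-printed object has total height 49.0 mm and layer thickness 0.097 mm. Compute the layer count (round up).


Layers = ceil(49.0/0.097) = 506


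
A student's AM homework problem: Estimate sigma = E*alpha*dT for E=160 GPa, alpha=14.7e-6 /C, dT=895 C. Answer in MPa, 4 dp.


sigma = 160*1000 * 14.7e-6 * 895 = 2105.04 MPa


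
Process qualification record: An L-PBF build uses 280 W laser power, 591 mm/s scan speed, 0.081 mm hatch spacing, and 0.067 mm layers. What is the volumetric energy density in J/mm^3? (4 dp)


E = 280 / (591*0.081*0.067) = 87.2993 J/mm^3


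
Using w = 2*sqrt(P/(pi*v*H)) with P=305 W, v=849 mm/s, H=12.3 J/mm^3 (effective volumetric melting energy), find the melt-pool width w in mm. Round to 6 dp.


w = 2*sqrt(305/(pi*849*12.3)) = 0.192841 mm


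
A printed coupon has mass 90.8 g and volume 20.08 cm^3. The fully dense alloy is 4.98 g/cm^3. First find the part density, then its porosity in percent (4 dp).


rho_part = 90.8 / 20.08 = 4.52191235 g/cm^3
Porosity = (1 - 4.52191235/4.98)*100 = 9.1985 %


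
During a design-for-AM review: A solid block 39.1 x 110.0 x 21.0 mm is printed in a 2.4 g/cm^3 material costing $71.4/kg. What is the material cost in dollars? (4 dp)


V = 39.1 * 110.0 * 21.0 = 90321.0 mm^3 = 90.321 cm^3
Mass = 90.321 * 2.4 / 1000 = 0.2167704 kg
Cost = 0.2167704 * 71.4 = 15.4774 $


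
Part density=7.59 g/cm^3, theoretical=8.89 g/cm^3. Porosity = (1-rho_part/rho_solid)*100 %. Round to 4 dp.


Porosity = (1-7.59/8.89)*100 = 14.6232 %


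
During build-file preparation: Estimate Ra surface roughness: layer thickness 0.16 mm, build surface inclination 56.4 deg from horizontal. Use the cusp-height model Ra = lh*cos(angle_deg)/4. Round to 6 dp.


Ra = 0.16 * cos(56.4) / 4 = 0.022136 mm


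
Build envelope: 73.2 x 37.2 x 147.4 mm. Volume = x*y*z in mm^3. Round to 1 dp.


V = 73.2 * 37.2 * 147.4 = 401376.1 mm^3


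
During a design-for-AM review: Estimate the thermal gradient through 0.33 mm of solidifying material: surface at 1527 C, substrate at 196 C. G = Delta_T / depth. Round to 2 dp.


G = (1527-196)/0.33 = 4033.33 C/mm


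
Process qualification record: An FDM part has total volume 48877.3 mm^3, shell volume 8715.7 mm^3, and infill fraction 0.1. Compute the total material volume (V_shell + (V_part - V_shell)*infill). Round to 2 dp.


V_infill = (48877.3 - 8715.7) * 0.1 = 4016.16
V_total = 8715.7 + 4016.16 = 12731.86 mm^3


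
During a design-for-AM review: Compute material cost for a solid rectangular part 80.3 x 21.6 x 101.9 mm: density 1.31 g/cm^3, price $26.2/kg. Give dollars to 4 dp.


V = 80.3 * 21.6 * 101.9 = 176743.512 mm^3 = 176.743512 cm^3
Mass = 176.743512 * 1.31 / 1000 = 0.231534 kg
Cost = 0.231534 * 26.2 = 6.0662 $


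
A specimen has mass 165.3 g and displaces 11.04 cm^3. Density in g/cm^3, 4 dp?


rho = 165.3 / 11.04 = 14.9728 g/cm^3


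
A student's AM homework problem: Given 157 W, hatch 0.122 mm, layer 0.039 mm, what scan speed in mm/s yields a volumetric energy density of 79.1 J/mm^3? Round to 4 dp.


v = 157 / (79.1*0.122*0.039) = 417.1562 mm/s


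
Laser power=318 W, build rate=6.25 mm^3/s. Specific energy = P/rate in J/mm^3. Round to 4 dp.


SE = 318 / 6.25 = 50.88 J/mm^3


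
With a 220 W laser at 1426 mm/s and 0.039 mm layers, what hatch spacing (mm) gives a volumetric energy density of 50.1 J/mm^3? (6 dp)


h = 220 / (50.1*1426*0.039) = 0.078959 mm


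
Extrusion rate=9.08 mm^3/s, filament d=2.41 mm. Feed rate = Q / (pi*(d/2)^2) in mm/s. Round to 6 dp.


A = pi*(2.41/2)^2 = 4.561671
v = 9.08 / 4.561671 = 1.990499 mm/s


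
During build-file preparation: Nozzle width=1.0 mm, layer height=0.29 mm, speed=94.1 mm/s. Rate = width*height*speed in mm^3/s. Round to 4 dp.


Rate = 1.0 * 0.29 * 94.1 = 27.289 mm^3/s


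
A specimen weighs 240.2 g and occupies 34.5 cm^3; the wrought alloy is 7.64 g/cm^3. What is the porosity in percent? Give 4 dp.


rho_part = 240.2 / 34.5 = 6.96231884 g/cm^3
Porosity = (1 - 6.96231884/7.64)*100 = 8.8702 %


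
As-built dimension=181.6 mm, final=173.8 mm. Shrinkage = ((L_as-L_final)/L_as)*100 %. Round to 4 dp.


Shrinkage = ((181.6-173.8)/181.6)*100 = 4.2952 %


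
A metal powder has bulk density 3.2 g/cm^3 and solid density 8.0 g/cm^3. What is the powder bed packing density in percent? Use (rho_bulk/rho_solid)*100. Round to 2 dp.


Packing = (3.2/8.0)*100 = 40.0 %


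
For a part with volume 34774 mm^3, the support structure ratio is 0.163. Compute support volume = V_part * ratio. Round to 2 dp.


V_support = 34774 * 0.163 = 5668.16 mm^3


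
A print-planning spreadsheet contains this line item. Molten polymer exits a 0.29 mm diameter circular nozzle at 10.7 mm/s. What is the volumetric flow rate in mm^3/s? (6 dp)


A = pi*(0.29/2)^2 = 0.06605199 mm^2
Q = 0.06605199 * 10.7 = 0.706756 mm^3/s


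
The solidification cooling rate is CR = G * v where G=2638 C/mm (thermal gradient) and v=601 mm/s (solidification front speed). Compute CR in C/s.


CR = 2638 * 601 = 1585438 C/s


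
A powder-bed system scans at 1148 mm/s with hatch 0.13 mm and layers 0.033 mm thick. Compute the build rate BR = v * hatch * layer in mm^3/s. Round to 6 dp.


Rate = 1148 * 0.13 * 0.033 = 4.92492 mm^3/s


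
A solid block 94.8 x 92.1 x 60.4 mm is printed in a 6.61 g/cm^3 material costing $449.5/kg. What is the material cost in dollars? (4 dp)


V = 94.8 * 92.1 * 60.4 = 527357.232 mm^3 = 527.357232 cm^3
Mass = 527.357232 * 6.61 / 1000 = 3.4858313 kg
Cost = 3.4858313 * 449.5 = 1566.8812 $


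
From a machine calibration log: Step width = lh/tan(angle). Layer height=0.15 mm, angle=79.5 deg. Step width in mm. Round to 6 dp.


step = 0.15 / tan(79.5) = 0.027801 mm


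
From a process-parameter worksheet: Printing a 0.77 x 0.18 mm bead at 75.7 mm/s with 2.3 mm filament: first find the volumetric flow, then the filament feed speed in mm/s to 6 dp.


Q = 0.77 * 0.18 * 75.7 = 10.49202 mm^3/s
A_fil = pi*(2.3/2)^2 = 4.15475628 mm^2
v_feed = 10.49202 / 4.15475628 = 2.525303 mm/s


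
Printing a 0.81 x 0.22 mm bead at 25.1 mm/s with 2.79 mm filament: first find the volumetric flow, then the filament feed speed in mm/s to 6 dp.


Q = 0.81 * 0.22 * 25.1 = 4.47282 mm^3/s
A_fil = pi*(2.79/2)^2 = 6.11361784 mm^2
v_feed = 4.47282 / 6.11361784 = 0.731616 mm/s


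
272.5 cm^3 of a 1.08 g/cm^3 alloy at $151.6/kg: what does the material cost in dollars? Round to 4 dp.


Mass = 272.5*1.08/1000 = 0.2943 kg
Cost = 0.2943 * 151.6 = 44.6159 $


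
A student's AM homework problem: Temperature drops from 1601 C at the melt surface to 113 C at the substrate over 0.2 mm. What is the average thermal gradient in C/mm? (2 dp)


G = (1601-113)/0.2 = 7440.0 C/mm


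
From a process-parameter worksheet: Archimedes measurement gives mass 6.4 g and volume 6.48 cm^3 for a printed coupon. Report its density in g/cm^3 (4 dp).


rho = 6.4 / 6.48 = 0.9877 g/cm^3


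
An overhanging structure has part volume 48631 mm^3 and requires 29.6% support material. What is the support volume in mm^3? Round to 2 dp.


V_support = 48631 * 0.296 = 14394.78 mm^3


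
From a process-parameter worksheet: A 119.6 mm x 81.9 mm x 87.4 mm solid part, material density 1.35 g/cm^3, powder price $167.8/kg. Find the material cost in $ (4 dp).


V = 119.6 * 81.9 * 87.4 = 856103.976 mm^3 = 856.103976 cm^3
Mass = 856.103976 * 1.35 / 1000 = 1.15574037 kg
Cost = 1.15574037 * 167.8 = 193.9332 $


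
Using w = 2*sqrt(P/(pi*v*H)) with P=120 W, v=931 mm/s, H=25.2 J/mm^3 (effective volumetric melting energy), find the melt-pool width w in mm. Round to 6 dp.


w = 2*sqrt(120/(pi*931*25.2)) = 0.080699 mm


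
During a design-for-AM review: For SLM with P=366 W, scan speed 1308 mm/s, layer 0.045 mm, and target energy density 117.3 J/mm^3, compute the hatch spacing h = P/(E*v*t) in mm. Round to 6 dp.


h = 366 / (117.3*1308*0.045) = 0.053011 mm


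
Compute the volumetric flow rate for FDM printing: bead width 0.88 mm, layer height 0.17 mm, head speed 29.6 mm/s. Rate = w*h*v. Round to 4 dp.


Rate = 0.88 * 0.17 * 29.6 = 4.4282 mm^3/s


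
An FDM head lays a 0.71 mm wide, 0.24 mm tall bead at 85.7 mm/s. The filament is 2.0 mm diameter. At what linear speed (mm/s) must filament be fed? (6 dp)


Q = 0.71 * 0.24 * 85.7 = 14.60328 mm^3/s
A_fil = pi*(2.0/2)^2 = 3.14159265 mm^2
v_feed = 14.60328 / 3.14159265 = 4.648368 mm/s


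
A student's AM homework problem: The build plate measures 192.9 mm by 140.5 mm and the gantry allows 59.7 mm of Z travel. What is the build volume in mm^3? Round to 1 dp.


V = 192.9 * 140.5 * 59.7 = 1618016.3 mm^3


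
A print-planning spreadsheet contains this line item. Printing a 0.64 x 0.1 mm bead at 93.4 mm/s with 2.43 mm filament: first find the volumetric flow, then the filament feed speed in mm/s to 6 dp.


Q = 0.64 * 0.1 * 93.4 = 5.9776 mm^3/s
A_fil = pi*(2.43/2)^2 = 4.63769762 mm^2
v_feed = 5.9776 / 4.63769762 = 1.288915 mm/s


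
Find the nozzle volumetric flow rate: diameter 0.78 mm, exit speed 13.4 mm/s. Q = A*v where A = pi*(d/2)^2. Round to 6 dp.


A = pi*(0.78/2)^2 = 0.47783624 mm^2
Q = 0.47783624 * 13.4 = 6.403006 mm^3/s


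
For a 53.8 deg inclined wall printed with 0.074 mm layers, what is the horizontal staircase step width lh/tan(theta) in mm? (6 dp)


step = 0.074 / tan(53.8) = 0.05416 mm


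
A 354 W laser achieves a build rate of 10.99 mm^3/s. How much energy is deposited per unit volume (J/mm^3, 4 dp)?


SE = 354 / 10.99 = 32.2111 J/mm^3


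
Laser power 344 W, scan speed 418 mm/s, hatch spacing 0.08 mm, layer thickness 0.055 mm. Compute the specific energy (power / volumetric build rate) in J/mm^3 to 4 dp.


Build rate = 418 * 0.08 * 0.055 = 1.8392 mm^3/s
SE = 344 / 1.8392 = 187.0378 J/mm^3


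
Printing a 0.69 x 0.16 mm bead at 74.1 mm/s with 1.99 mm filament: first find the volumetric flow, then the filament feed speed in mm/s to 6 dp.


Q = 0.69 * 0.16 * 74.1 = 8.18064 mm^3/s
A_fil = pi*(1.99/2)^2 = 3.11025527 mm^2
v_feed = 8.18064 / 3.11025527 = 2.630215 mm/s


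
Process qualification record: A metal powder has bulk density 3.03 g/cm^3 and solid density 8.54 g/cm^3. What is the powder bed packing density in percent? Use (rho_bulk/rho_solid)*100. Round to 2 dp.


Packing = (3.03/8.54)*100 = 35.48 %


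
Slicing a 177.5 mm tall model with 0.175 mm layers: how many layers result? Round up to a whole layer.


Layers = ceil(177.5/0.175) = 1015


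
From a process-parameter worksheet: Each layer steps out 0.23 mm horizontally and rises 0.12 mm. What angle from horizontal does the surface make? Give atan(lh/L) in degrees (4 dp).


angle = atan(0.12/0.23) = 27.5528 degrees


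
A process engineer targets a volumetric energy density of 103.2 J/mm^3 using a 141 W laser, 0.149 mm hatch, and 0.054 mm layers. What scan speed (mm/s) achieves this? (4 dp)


v = 141 / (103.2*0.149*0.054) = 169.8085 mm/s


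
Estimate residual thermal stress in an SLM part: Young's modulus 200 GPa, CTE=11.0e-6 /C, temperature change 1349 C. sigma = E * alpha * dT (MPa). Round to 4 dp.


sigma = 200*1000 * 11.0e-6 * 1349 = 2967.8 MPa


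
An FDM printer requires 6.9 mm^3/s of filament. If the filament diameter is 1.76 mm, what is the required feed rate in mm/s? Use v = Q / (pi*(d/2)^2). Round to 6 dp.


A = pi*(1.76/2)^2 = 2.432849
v = 6.9 / 2.432849 = 2.836181 mm/s


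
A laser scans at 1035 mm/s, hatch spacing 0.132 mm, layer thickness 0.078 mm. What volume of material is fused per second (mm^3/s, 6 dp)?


Rate = 1035 * 0.132 * 0.078 = 10.65636 mm^3/s


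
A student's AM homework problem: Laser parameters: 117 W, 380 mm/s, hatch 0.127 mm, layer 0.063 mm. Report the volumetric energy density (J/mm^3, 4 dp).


E = 117 / (380*0.127*0.063) = 38.482 J/mm^3


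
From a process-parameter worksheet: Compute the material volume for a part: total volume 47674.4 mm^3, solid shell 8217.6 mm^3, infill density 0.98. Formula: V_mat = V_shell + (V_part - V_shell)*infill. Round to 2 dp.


V_infill = (47674.4 - 8217.6) * 0.98 = 38667.66
V_total = 8217.6 + 38667.66 = 46885.26 mm^3


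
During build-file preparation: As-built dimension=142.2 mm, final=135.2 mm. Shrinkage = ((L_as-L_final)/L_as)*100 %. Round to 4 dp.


Shrinkage = ((142.2-135.2)/142.2)*100 = 4.9226 %


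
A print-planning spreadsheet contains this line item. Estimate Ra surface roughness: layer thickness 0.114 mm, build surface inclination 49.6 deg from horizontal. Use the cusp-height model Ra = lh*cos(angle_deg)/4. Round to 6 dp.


Ra = 0.114 * cos(49.6) / 4 = 0.018471 mm


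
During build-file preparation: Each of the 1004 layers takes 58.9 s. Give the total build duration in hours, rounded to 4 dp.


t = 1004 * 58.9 / 3600 = 16.4266 hrs


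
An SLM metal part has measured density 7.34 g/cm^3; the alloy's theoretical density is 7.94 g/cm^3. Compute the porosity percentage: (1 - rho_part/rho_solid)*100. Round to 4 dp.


Porosity = (1-7.34/7.94)*100 = 7.5567 %


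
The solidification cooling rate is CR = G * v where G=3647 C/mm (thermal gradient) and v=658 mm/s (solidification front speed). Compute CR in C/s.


CR = 3647 * 658 = 2399726 C/s


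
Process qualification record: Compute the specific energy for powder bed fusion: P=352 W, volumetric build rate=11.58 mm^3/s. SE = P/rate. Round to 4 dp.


SE = 352 / 11.58 = 30.3972 J/mm^3


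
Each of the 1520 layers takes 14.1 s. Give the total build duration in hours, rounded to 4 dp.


t = 1520 * 14.1 / 3600 = 5.9533 hrs


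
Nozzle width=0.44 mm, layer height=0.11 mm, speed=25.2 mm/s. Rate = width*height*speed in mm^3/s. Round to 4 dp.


Rate = 0.44 * 0.11 * 25.2 = 1.2197 mm^3/s


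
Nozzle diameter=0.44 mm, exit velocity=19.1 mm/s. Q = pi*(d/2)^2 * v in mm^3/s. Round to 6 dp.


A = pi*(0.44/2)^2 = 0.15205308 mm^2
Q = 0.15205308 * 19.1 = 2.904214 mm^3/s


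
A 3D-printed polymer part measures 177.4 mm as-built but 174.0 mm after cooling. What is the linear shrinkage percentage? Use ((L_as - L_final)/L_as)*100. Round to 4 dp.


Shrinkage = ((177.4-174.0)/177.4)*100 = 1.9166 %


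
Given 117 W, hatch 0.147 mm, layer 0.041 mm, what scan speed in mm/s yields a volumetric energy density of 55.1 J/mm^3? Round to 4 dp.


v = 117 / (55.1*0.147*0.041) = 352.3166 mm/s


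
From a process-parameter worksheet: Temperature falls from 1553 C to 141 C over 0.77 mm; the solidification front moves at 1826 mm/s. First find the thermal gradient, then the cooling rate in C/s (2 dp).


G = (1553-141)/0.77 = 1833.76623377 C/mm
CR = 1833.76623377 * 1826 = 3348457.14 C/s


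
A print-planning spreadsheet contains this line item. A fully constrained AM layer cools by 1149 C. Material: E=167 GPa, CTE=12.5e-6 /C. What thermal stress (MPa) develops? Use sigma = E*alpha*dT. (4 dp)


sigma = 167*1000 * 12.5e-6 * 1149 = 2398.5375 MPa


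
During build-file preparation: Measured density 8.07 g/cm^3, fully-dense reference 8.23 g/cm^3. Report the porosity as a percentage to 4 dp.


Porosity = (1-8.07/8.23)*100 = 1.9441 %


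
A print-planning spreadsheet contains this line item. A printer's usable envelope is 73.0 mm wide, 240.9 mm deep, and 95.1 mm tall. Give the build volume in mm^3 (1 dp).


V = 73.0 * 240.9 * 95.1 = 1672400.1 mm^3


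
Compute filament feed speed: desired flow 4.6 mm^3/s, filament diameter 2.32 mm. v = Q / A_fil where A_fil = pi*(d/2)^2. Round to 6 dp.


A = pi*(2.32/2)^2 = 4.227327
v = 4.6 / 4.227327 = 1.088158 mm/s


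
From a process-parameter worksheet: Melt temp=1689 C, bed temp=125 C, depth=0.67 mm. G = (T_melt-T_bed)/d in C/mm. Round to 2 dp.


G = (1689-125)/0.67 = 2334.33 C/mm


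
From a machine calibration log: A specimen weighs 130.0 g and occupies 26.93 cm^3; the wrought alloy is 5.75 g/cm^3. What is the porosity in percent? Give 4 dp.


rho_part = 130.0 / 26.93 = 4.82733012 g/cm^3
Porosity = (1 - 4.82733012/5.75)*100 = 16.0464 %


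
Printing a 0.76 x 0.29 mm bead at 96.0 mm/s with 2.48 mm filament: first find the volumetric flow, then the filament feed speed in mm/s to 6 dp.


Q = 0.76 * 0.29 * 96.0 = 21.1584 mm^3/s
A_fil = pi*(2.48/2)^2 = 4.83051286 mm^2
v_feed = 21.1584 / 4.83051286 = 4.380156 mm/s


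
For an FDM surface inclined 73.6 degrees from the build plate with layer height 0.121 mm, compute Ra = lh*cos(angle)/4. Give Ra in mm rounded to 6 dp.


Ra = 0.121 * cos(73.6) / 4 = 0.008541 mm


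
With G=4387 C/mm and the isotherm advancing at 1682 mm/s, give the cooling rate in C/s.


CR = 4387 * 1682 = 7378934 C/s


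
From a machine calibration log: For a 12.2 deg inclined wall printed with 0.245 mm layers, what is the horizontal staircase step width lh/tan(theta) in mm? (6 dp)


step = 0.245 / tan(12.2) = 1.13317 mm


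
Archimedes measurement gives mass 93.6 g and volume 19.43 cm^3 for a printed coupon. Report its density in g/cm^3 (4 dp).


rho = 93.6 / 19.43 = 4.8173 g/cm^3


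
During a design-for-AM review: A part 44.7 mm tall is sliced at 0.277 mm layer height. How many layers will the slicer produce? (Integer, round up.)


Layers = ceil(44.7/0.277) = 162


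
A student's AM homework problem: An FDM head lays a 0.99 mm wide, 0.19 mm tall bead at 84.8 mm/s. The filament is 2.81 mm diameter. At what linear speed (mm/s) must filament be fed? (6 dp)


Q = 0.99 * 0.19 * 84.8 = 15.95088 mm^3/s
A_fil = pi*(2.81/2)^2 = 6.20158244 mm^2
v_feed = 15.95088 / 6.20158244 = 2.572066 mm/s


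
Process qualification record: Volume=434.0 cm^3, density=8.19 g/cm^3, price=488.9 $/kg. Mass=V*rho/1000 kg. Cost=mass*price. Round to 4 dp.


Mass = 434.0*8.19/1000 = 3.55446 kg
Cost = 3.55446 * 488.9 = 1737.7755 $


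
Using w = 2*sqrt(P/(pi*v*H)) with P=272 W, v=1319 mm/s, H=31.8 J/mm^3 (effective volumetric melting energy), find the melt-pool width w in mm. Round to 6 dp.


w = 2*sqrt(272/(pi*1319*31.8)) = 0.090866 mm


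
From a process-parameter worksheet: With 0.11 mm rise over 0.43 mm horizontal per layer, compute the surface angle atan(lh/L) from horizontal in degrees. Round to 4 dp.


angle = atan(0.11/0.43) = 14.3493 degrees


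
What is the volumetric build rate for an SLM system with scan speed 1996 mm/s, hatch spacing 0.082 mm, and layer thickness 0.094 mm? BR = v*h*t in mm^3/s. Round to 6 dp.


Rate = 1996 * 0.082 * 0.094 = 15.385168 mm^3/s


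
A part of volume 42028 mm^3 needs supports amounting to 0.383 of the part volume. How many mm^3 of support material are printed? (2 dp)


V_support = 42028 * 0.383 = 16096.72 mm^3


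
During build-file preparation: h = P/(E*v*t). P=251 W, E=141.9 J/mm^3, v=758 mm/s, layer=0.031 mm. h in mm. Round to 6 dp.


h = 251 / (141.9*758*0.031) = 0.075277 mm


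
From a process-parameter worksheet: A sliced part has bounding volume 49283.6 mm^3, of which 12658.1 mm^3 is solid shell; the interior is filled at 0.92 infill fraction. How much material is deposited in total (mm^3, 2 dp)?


V_infill = (49283.6 - 12658.1) * 0.92 = 33695.46
V_total = 12658.1 + 33695.46 = 46353.56 mm^3


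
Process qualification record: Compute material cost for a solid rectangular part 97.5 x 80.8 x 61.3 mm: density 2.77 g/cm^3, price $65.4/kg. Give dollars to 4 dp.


V = 97.5 * 80.8 * 61.3 = 482921.4 mm^3 = 482.9214 cm^3
Mass = 482.9214 * 2.77 / 1000 = 1.33769228 kg
Cost = 1.33769228 * 65.4 = 87.4851 $


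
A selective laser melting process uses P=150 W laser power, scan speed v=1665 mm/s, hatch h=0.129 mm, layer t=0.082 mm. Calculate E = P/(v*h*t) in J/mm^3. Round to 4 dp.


E = 150 / (1665*0.129*0.082) = 8.5167 J/mm^3


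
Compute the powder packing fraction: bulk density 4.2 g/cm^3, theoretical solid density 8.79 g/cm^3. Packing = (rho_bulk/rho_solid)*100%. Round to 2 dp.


Packing = (4.2/8.79)*100 = 47.78 %


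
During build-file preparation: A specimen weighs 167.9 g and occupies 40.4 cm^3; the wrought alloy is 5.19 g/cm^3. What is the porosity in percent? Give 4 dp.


rho_part = 167.9 / 40.4 = 4.15594059 g/cm^3
Porosity = (1 - 4.15594059/5.19)*100 = 19.9241 %


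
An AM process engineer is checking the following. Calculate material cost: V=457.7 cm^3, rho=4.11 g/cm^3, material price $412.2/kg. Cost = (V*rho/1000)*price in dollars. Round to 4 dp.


Mass = 457.7*4.11/1000 = 1.881147 kg
Cost = 1.881147 * 412.2 = 775.4088 $


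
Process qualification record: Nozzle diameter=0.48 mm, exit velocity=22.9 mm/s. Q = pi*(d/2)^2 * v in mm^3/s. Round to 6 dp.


A = pi*(0.48/2)^2 = 0.18095574 mm^2
Q = 0.18095574 * 22.9 = 4.143886 mm^3/s


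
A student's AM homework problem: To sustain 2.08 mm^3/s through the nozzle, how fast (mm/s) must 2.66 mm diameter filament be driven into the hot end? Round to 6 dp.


A = pi*(2.66/2)^2 = 5.557163
v = 2.08 / 5.557163 = 0.374292 mm/s


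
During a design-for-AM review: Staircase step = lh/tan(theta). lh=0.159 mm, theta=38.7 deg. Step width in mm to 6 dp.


step = 0.159 / tan(38.7) = 0.198464 mm


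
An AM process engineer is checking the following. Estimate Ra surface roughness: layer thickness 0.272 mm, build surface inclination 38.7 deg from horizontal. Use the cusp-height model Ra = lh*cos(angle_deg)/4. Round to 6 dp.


Ra = 0.272 * cos(38.7) / 4 = 0.053069 mm


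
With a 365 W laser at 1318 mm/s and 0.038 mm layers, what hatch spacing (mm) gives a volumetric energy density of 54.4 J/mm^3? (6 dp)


h = 365 / (54.4*1318*0.038) = 0.133966 mm


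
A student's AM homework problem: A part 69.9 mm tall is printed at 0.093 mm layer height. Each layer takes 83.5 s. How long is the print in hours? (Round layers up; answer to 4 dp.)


Layers = ceil(69.9/0.093) = 752
t = 752 * 83.5 / 3600 = 17.4422 hrs


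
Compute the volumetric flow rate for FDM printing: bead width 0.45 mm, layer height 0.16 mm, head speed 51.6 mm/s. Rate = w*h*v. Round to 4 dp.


Rate = 0.45 * 0.16 * 51.6 = 3.7152 mm^3/s


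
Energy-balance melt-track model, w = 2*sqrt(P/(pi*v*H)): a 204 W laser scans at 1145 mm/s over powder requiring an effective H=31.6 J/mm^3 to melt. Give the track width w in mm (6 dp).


w = 2*sqrt(204/(pi*1145*31.6)) = 0.084727 mm


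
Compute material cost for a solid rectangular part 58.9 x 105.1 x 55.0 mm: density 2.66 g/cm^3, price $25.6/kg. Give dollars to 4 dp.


V = 58.9 * 105.1 * 55.0 = 340471.45 mm^3 = 340.47145 cm^3
Mass = 340.47145 * 2.66 / 1000 = 0.90565406 kg
Cost = 0.90565406 * 25.6 = 23.1847 $


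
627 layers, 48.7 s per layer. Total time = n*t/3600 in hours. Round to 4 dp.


t = 627 * 48.7 / 3600 = 8.4819 hrs


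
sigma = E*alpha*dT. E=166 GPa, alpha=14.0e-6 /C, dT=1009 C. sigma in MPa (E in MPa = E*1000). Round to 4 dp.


sigma = 166*1000 * 14.0e-6 * 1009 = 2344.916 MPa


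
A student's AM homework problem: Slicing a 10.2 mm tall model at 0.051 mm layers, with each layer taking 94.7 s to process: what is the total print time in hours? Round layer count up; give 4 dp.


Layers = ceil(10.2/0.051) = 200
t = 200 * 94.7 / 3600 = 5.2611 hrs


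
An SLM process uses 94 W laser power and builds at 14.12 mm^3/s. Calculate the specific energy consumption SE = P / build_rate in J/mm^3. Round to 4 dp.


SE = 94 / 14.12 = 6.6572 J/mm^3


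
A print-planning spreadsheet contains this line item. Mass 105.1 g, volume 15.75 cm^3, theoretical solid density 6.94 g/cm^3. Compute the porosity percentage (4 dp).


rho_part = 105.1 / 15.75 = 6.67301587 g/cm^3
Porosity = (1 - 6.67301587/6.94)*100 = 3.847 %


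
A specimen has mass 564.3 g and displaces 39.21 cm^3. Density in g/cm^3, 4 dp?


rho = 564.3 / 39.21 = 14.3917 g/cm^3


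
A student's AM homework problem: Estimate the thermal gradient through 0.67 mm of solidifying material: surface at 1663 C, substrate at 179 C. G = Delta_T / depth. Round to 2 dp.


G = (1663-179)/0.67 = 2214.93 C/mm


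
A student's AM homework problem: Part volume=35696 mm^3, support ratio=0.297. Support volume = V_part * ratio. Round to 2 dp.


V_support = 35696 * 0.297 = 10601.71 mm^3


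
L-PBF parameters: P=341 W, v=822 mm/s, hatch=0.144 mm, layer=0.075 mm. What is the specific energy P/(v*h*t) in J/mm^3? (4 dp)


Build rate = 822 * 0.144 * 0.075 = 8.8776 mm^3/s
SE = 341 / 8.8776 = 38.4113 J/mm^3


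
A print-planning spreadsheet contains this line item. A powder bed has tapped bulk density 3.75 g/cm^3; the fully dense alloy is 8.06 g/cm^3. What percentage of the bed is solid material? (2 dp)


Packing = (3.75/8.06)*100 = 46.53 %


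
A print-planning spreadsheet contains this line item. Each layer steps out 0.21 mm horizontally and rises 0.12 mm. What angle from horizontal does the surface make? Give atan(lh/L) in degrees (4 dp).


angle = atan(0.12/0.21) = 29.7449 degrees


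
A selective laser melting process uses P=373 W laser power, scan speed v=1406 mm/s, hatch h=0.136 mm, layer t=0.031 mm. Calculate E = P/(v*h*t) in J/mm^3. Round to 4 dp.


E = 373 / (1406*0.136*0.031) = 62.925 J/mm^3


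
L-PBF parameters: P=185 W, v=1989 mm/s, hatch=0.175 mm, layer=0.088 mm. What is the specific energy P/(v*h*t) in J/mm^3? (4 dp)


Build rate = 1989 * 0.175 * 0.088 = 30.6306 mm^3/s
SE = 185 / 30.6306 = 6.0397 J/mm^3


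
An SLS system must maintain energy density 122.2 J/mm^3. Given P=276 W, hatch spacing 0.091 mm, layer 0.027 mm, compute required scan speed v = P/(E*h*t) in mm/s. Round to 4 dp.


v = 276 / (122.2*0.091*0.027) = 919.2481 mm/s


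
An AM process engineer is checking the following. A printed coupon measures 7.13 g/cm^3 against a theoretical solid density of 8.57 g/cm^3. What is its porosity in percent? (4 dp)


Porosity = (1-7.13/8.57)*100 = 16.8028 %


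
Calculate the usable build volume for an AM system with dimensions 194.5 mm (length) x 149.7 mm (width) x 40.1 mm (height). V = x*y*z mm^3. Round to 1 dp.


V = 194.5 * 149.7 * 40.1 = 1167577.7 mm^3


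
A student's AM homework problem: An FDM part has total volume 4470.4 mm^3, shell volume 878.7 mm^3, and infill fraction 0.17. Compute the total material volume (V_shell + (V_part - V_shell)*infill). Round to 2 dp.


V_infill = (4470.4 - 878.7) * 0.17 = 610.59
V_total = 878.7 + 610.59 = 1489.29 mm^3


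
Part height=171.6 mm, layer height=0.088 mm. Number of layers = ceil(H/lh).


Layers = ceil(171.6/0.088) = 1950


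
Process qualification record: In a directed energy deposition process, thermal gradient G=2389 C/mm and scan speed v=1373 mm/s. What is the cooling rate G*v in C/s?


CR = 2389 * 1373 = 3280097 C/s


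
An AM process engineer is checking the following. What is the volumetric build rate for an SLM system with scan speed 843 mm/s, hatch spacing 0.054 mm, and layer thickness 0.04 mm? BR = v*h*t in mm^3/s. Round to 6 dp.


Rate = 843 * 0.054 * 0.04 = 1.82088 mm^3/s


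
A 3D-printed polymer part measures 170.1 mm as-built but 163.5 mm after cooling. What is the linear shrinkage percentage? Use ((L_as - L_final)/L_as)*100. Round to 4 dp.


Shrinkage = ((170.1-163.5)/170.1)*100 = 3.8801 %


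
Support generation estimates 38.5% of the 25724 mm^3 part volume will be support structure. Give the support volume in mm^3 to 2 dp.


V_support = 25724 * 0.385 = 9903.74 mm^3


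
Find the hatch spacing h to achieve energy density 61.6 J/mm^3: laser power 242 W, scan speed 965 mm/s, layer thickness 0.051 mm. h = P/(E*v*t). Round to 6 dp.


h = 242 / (61.6*965*0.051) = 0.079825 mm


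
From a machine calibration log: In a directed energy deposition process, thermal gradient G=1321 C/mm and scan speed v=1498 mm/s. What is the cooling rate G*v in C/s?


CR = 1321 * 1498 = 1978858 C/s


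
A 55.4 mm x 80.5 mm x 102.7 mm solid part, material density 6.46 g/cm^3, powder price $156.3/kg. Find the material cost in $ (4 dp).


V = 55.4 * 80.5 * 102.7 = 458011.19 mm^3 = 458.01119 cm^3
Mass = 458.01119 * 6.46 / 1000 = 2.95875229 kg
Cost = 2.95875229 * 156.3 = 462.453 $


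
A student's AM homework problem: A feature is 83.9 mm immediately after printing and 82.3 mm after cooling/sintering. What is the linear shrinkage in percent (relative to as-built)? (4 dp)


Shrinkage = ((83.9-82.3)/83.9)*100 = 1.907 %


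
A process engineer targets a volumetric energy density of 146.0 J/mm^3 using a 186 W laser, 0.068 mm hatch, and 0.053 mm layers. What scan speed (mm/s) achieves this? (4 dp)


v = 186 / (146.0*0.068*0.053) = 353.4885 mm/s


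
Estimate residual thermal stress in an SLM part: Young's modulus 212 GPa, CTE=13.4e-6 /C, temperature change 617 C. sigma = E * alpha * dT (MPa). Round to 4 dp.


sigma = 212*1000 * 13.4e-6 * 617 = 1752.7736 MPa


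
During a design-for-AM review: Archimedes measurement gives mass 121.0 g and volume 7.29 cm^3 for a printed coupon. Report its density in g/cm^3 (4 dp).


rho = 121.0 / 7.29 = 16.5981 g/cm^3


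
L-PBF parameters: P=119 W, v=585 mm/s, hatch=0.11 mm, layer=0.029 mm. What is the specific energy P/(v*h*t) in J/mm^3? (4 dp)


Build rate = 585 * 0.11 * 0.029 = 1.86615 mm^3/s
SE = 119 / 1.86615 = 63.7676 J/mm^3
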